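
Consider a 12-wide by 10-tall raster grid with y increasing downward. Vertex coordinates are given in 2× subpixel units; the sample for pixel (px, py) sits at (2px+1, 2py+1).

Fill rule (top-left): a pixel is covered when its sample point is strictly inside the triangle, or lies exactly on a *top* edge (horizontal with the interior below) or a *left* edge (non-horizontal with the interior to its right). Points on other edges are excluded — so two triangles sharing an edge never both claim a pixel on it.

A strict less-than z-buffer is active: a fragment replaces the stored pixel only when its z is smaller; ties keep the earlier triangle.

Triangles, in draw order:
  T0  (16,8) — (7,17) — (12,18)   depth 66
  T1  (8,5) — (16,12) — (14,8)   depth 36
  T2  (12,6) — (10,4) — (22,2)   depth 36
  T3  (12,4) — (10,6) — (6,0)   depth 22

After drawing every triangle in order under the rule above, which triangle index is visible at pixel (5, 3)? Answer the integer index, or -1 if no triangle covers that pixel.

T0:
  2·area = 54  (B↔C swapped to make it positive)
  edge (16, 8)→(12, 18): d=(-4,10) right/bottom  bias=-1
  edge (12, 18)→(7, 17): d=(-5,-1) top-left  bias=+0
  edge (7, 17)→(16, 8): d=(9,-9) top-left  bias=+0
    (11,0)@(23, 1): e=[-42,96,0] → ·  [on edge]
    (10,1)@(21, 3): e=[-30,84,0] → ·  [on edge]
    (9,2)@(19, 5): e=[-18,72,0] → ·  [on edge]
    (8,3)@(17, 7): e=[-6,60,0] → ·  [on edge]
    (7,4)@(15, 9): e=[6,48,0] → #  [on edge]
    (8,4)@(17, 9): e=[-14,50,18] → ·
    (6,5)@(13, 11): e=[18,36,0] → #  [on edge]
    (7,5)@(15, 11): e=[-2,38,18] → ·
    (5,6)@(11, 13): e=[30,24,0] → #  [on edge]
    (7,6)@(15, 13): e=[-10,28,36] → ·
    (4,7)@(9, 15): e=[42,12,0] → #  [on edge]
    (7,7)@(15, 15): e=[-18,18,54] → ·
    (3,8)@(7, 17): e=[54,0,0] → #  [on edge]
    (2,9)@(5, 19): e=[66,-12,0] → ·  [on edge]
    (8,9)@(17, 19): e=[-54,0,108] → ·  [on edge]
  covered (10 px):
    · · · · · · · · · · · ·
    · · · · · · · · · · · ·
    · · · · · · · · · · · ·
    · · · · · · · · · · · ·
    · · · · · · · # · · · ·
    · · · · · · # · · · · ·
    · · · · · # # · · · · ·
    · · · · # # # · · · · ·
    · · · # # # · · · · · ·
    · · · · · · · · · · · ·
T1:
  2·area = 18  (B↔C swapped to make it positive)
  edge (8, 5)→(14, 8): d=(6,3) right/bottom  bias=-1
  edge (14, 8)→(16, 12): d=(2,4) right/bottom  bias=-1
  edge (16, 12)→(8, 5): d=(-8,-7) top-left  bias=+0
    (5,3)@(11, 7): e=[3,10,5] → #
    (6,3)@(13, 7): e=[-3,2,19] → ·
    (5,4)@(11, 9): e=[15,14,-11] → ·
    (6,4)@(13, 9): e=[9,6,3] → #
    (7,4)@(15, 9): e=[3,-2,17] → ·
    (6,5)@(13, 11): e=[21,10,-13] → ·
    (7,5)@(15, 11): e=[15,2,1] → #
    (8,5)@(17, 11): e=[9,-6,15] → ·
    (7,6)@(15, 13): e=[27,6,-15] → ·
  covered (3 px):
    · · · · · · · · · · · ·
    · · · · · · · · · · · ·
    · · · · · · · · · · · ·
    · · · · · # · · · · · ·
    · · · · · · # · · · · ·
    · · · · · · · # · · · ·
    · · · · · · · · · · · ·
    · · · · · · · · · · · ·
    · · · · · · · · · · · ·
    · · · · · · · · · · · ·
T2:
  2·area = 28
  edge (12, 6)→(10, 4): d=(-2,-2) top-left  bias=+0
  edge (10, 4)→(22, 2): d=(12,-2) top-left  bias=+0
  edge (22, 2)→(12, 6): d=(-10,4) right/bottom  bias=-1
    (3,0)@(7, 1): e=[0,-42,70] → ·  [on edge]
    (4,1)@(9, 3): e=[0,-14,42] → ·  [on edge]
    (8,1)@(17, 3): e=[16,2,10] → #
    (9,1)@(19, 3): e=[20,6,2] → #
    (10,1)@(21, 3): e=[24,10,-6] → ·
    (5,2)@(11, 5): e=[0,14,14] → #  [on edge]
    (6,2)@(13, 5): e=[4,18,6] → #
    (7,2)@(15, 5): e=[8,22,-2] → ·
    (8,2)@(17, 5): e=[12,26,-10] → ·
    (9,2)@(19, 5): e=[16,30,-18] → ·
    (5,3)@(11, 7): e=[-4,38,-6] → ·
    (6,3)@(13, 7): e=[0,42,-14] → ·  [on edge]
    (7,4)@(15, 9): e=[0,70,-42] → ·  [on edge]
    (8,5)@(17, 11): e=[0,98,-70] → ·  [on edge]
    (9,6)@(19, 13): e=[0,126,-98] → ·  [on edge]
    (10,7)@(21, 15): e=[0,154,-126] → ·  [on edge]
    (11,8)@(23, 17): e=[0,182,-154] → ·  [on edge]
  covered (4 px):
    · · · · · · · · · · · ·
    · · · · · · · · # # · ·
    · · · · · # # · · · · ·
    · · · · · · · · · · · ·
    · · · · · · · · · · · ·
    · · · · · · · · · · · ·
    · · · · · · · · · · · ·
    · · · · · · · · · · · ·
    · · · · · · · · · · · ·
    · · · · · · · · · · · ·
T3:
  2·area = 20
  edge (12, 4)→(10, 6): d=(-2,2) right/bottom  bias=-1
  edge (10, 6)→(6, 0): d=(-4,-6) top-left  bias=+0
  edge (6, 0)→(12, 4): d=(6,4) right/bottom  bias=-1
    (3,0)@(7, 1): e=[16,2,2] → #
    (4,0)@(9, 1): e=[12,14,-6] → ·
    (7,0)@(15, 1): e=[0,50,-30] → ·  [on edge]
    (3,1)@(7, 3): e=[12,-6,14] → ·
    (4,1)@(9, 3): e=[8,6,6] → #
    (5,1)@(11, 3): e=[4,18,-2] → ·
    (6,1)@(13, 3): e=[0,30,-10] → ·  [on edge]
    (4,2)@(9, 5): e=[4,-2,18] → ·
    (5,2)@(11, 5): e=[0,10,10] → ·  [on edge]
    (4,3)@(9, 7): e=[0,-10,30] → ·  [on edge]
    (3,4)@(7, 9): e=[0,-30,50] → ·  [on edge]
    (2,5)@(5, 11): e=[0,-50,70] → ·  [on edge]
    (1,6)@(3, 13): e=[0,-70,90] → ·  [on edge]
    (0,7)@(1, 15): e=[0,-90,110] → ·  [on edge]
  covered (2 px):
    · · · # · · · · · · · ·
    · · · · # · · · · · · ·
    · · · · · · · · · · · ·
    · · · · · · · · · · · ·
    · · · · · · · · · · · ·
    · · · · · · · · · · · ·
    · · · · · · · · · · · ·
    · · · · · · · · · · · ·
    · · · · · · · · · · · ·
    · · · · · · · · · · · ·

Z-buffer (winner per pixel, '.' = empty):
  . . . 3 . . . . . . . .
  . . . . 3 . . . 2 2 . .
  . . . . . 2 2 . . . . .
  . . . . . 1 . . . . . .
  . . . . . . 1 0 . . . .
  . . . . . . 0 1 . . . .
  . . . . . 0 0 . . . . .
  . . . . 0 0 0 . . . . .
  . . . 0 0 0 . . . . . .
  . . . . . . . . . . . .

Final: 1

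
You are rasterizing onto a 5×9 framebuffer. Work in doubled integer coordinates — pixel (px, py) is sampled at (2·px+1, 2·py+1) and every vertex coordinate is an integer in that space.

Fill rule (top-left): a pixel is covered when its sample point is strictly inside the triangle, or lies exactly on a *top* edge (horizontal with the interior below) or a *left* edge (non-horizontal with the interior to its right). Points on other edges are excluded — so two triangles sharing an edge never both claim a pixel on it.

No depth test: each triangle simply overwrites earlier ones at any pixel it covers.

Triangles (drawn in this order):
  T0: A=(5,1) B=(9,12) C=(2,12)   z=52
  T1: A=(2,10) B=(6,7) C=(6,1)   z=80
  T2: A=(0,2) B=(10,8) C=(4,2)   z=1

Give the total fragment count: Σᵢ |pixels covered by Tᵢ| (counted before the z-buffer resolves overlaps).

T0:
  2·area = 77
  edge (5, 1)→(9, 12): d=(4,11) right/bottom  bias=-1
  edge (9, 12)→(2, 12): d=(-7,0) right/bottom  bias=-1
  edge (2, 12)→(5, 1): d=(3,-11) top-left  bias=+0
    (2,0)@(5, 1): e=[0,77,0] → ·  [on edge]
    (2,1)@(5, 3): e=[8,63,6] → #
    (3,1)@(7, 3): e=[-14,63,28] → ·
    (2,2)@(5, 5): e=[16,49,12] → #
    (3,2)@(7, 5): e=[-6,49,34] → ·
    (2,3)@(5, 7): e=[24,35,18] → #
    (3,3)@(7, 7): e=[2,35,40] → #
    (4,3)@(9, 7): e=[-20,35,62] → ·
    (1,4)@(3, 9): e=[54,21,2] → #
    (4,4)@(9, 9): e=[-12,21,68] → ·
    (1,5)@(3, 11): e=[62,7,8] → #
    (4,5)@(9, 11): e=[-4,7,74] → ·
  covered (10 px):
    · · · · ·
    · · # · ·
    · · # · ·
    · · # # ·
    · # # # ·
    · # # # ·
    · · · · ·
    · · · · ·
    · · · · ·
T1:
  2·area = 24  (B↔C swapped to make it positive)
  edge (2, 10)→(6, 1): d=(4,-9) top-left  bias=+0
  edge (6, 1)→(6, 7): d=(0,6) right/bottom  bias=-1
  edge (6, 7)→(2, 10): d=(-4,3) right/bottom  bias=-1
    (2,2)@(5, 5): e=[7,6,11] → #
    (3,2)@(7, 5): e=[25,-6,5] → ·
    (2,3)@(5, 7): e=[15,6,3] → #
    (3,3)@(7, 7): e=[33,-6,-3] → ·
    (1,4)@(3, 9): e=[5,18,1] → #
    (2,4)@(5, 9): e=[23,6,-5] → ·
    (1,5)@(3, 11): e=[13,18,-7] → ·
  covered (3 px):
    · · · · ·
    · · · · ·
    · · # · ·
    · · # · ·
    · # · · ·
    · · · · ·
    · · · · ·
    · · · · ·
    · · · · ·
T2:
  2·area = 24  (B↔C swapped to make it positive)
  edge (0, 2)→(4, 2): d=(4,0) top-left  bias=+0
  edge (4, 2)→(10, 8): d=(6,6) right/bottom  bias=-1
  edge (10, 8)→(0, 2): d=(-10,-6) top-left  bias=+0
    (1,0)@(3, 1): e=[-4,0,28] → ·  [on edge]
    (1,1)@(3, 3): e=[4,12,8] → #
    (2,1)@(5, 3): e=[4,0,20] → ·  [on edge]
    (1,2)@(3, 5): e=[12,24,-12] → ·
    (2,2)@(5, 5): e=[12,12,0] → #  [on edge]
    (3,2)@(7, 5): e=[12,0,12] → ·  [on edge]
    (2,3)@(5, 7): e=[20,24,-20] → ·
    (4,3)@(9, 7): e=[20,0,4] → ·  [on edge]
  covered (2 px):
    · · · · ·
    · # · · ·
    · · # · ·
    · · · · ·
    · · · · ·
    · · · · ·
    · · · · ·
    · · · · ·
    · · · · ·

Final: 15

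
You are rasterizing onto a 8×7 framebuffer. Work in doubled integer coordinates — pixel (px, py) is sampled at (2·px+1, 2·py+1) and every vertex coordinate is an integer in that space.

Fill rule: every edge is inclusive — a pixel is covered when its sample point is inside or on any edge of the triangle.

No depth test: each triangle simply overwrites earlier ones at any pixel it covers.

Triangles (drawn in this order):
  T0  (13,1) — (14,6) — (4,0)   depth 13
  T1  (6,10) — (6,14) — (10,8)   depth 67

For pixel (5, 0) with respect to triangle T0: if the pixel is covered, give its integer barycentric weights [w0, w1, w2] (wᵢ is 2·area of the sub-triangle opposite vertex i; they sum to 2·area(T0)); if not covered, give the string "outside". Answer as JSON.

T0:
  2·area = 44
  edge (13, 1)→(14, 6): d=(1,5) inclusive
  edge (14, 6)→(4, 0): d=(-10,-6) inclusive
  edge (4, 0)→(13, 1): d=(9,1) inclusive
    (3,0)@(7, 1): e=[30,8,6] → X
    (4,0)@(9, 1): e=[20,20,4] → X
    (5,0)@(11, 1): e=[10,32,2] → X
    (6,0)@(13, 1): e=[0,44,0] → X  [on edge]
    (7,0)@(15, 1): e=[-10,56,-2] → .
    (3,1)@(7, 3): e=[32,-12,24] → .
    (4,1)@(9, 3): e=[22,0,22] → X  [on edge]
    (7,1)@(15, 3): e=[-8,36,16] → .
    (4,2)@(9, 5): e=[24,-20,40] → .
    (5,2)@(11, 5): e=[14,-8,38] → .
    (6,2)@(13, 5): e=[4,4,36] → X
    (7,2)@(15, 5): e=[-6,16,34] → .
    (7,5)@(15, 11): e=[0,-44,88] → .  [on edge]
  covered (8 px):
    . . . X X X X .
    . . . . X X X .
    . . . . . . X .
    . . . . . . . .
    . . . . . . . .
    . . . . . . . .
    . . . . . . . .
T1:
  2·area = 16  (B↔C swapped to make it positive)
  edge (6, 10)→(10, 8): d=(4,-2) inclusive
  edge (10, 8)→(6, 14): d=(-4,6) inclusive
  edge (6, 14)→(6, 10): d=(0,-4) inclusive
    (4,4)@(9, 9): e=[2,2,12] → X
    (5,4)@(11, 9): e=[6,-10,20] → .
    (3,5)@(7, 11): e=[6,6,4] → X
    (4,5)@(9, 11): e=[10,-6,12] → .
    (3,6)@(7, 13): e=[14,-2,4] → .
  covered (2 px):
    . . . . . . . .
    . . . . . . . .
    . . . . . . . .
    . . . . . . . .
    . . . . X . . .
    . . . X . . . .
    . . . . . . . .

Result: [32,2,10]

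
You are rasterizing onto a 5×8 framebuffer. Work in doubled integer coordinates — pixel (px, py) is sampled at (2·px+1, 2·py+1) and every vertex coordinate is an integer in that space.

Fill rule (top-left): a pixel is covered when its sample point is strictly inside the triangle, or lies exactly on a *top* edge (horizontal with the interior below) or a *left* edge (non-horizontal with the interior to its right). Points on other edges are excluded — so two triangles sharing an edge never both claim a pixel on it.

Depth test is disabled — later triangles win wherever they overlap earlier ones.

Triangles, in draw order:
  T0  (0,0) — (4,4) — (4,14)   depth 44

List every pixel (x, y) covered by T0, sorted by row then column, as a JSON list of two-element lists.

T0:
  2·area = 40
  edge (0, 0)→(4, 4): d=(4,4) right/bottom  bias=-1
  edge (4, 4)→(4, 14): d=(0,10) right/bottom  bias=-1
  edge (4, 14)→(0, 0): d=(-4,-14) top-left  bias=+0
    (0,0)@(1, 1): e=[0,30,10] → ·  [on edge]
    (0,1)@(1, 3): e=[8,30,2] → █
    (1,1)@(3, 3): e=[0,10,30] → ·  [on edge]
    (0,2)@(1, 5): e=[16,30,-6] → ·
    (1,2)@(3, 5): e=[8,10,22] → █
    (2,2)@(5, 5): e=[0,-10,50] → ·  [on edge]
    (1,3)@(3, 7): e=[16,10,14] → █
    (2,3)@(5, 7): e=[8,-10,42] → ·
    (3,3)@(7, 7): e=[0,-30,70] → ·  [on edge]
    (1,4)@(3, 9): e=[24,10,6] → █
    (2,4)@(5, 9): e=[16,-10,34] → ·
    (4,4)@(9, 9): e=[0,-50,90] → ·  [on edge]
  covered (4 px):
    · · · · ·
    █ · · · ·
    · █ · · ·
    · █ · · ·
    · █ · · ·
    · · · · ·
    · · · · ·
    · · · · ·

Answer: [[0,1],[1,2],[1,3],[1,4]]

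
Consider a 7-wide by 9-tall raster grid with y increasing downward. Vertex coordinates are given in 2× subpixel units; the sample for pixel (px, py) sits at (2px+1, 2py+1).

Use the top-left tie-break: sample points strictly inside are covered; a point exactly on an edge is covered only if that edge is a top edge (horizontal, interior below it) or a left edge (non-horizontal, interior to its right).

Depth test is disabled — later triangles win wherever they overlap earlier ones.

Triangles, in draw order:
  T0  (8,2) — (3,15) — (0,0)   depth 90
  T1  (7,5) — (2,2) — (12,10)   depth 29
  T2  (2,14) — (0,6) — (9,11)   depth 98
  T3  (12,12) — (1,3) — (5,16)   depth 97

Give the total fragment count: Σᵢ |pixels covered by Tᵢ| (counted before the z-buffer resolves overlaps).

T0:
  2·area = 114
  edge (8, 2)→(3, 15): d=(-5,13) right/bottom  bias=-1
  edge (3, 15)→(0, 0): d=(-3,-15) top-left  bias=+0
  edge (0, 0)→(8, 2): d=(8,2) right/bottom  bias=-1
    (0,0)@(1, 1): e=[96,12,6] → #
    (1,0)@(3, 1): e=[70,42,2] → #
    (2,0)@(5, 1): e=[44,72,-2] → ·
    (0,1)@(1, 3): e=[86,6,22] → #
    (2,1)@(5, 3): e=[34,66,14] → #
    (3,1)@(7, 3): e=[8,96,10] → #
    (4,1)@(9, 3): e=[-18,126,6] → ·
    (0,2)@(1, 5): e=[76,0,38] → #  [on edge]
    (3,2)@(7, 5): e=[-2,90,26] → ·
    (0,3)@(1, 7): e=[66,-6,54] → ·
    (1,3)@(3, 7): e=[40,24,50] → #
    (3,3)@(7, 7): e=[-12,84,42] → ·
    (1,7)@(3, 15): e=[0,0,114] → ·  [on edge]
  covered (15 px):
    # # · · · · ·
    # # # # · · ·
    # # # · · · ·
    · # # · · · ·
    · # # · · · ·
    · # · · · · ·
    · # · · · · ·
    · · · · · · ·
    · · · · · · ·
T1:
  2·area = 10  (B↔C swapped to make it positive)
  edge (7, 5)→(12, 10): d=(5,5) right/bottom  bias=-1
  edge (12, 10)→(2, 2): d=(-10,-8) top-left  bias=+0
  edge (2, 2)→(7, 5): d=(5,3) right/bottom  bias=-1
    (1,0)@(3, 1): e=[0,18,-8] → ·  [on edge]
    (2,1)@(5, 3): e=[0,14,-4] → ·  [on edge]
    (3,2)@(7, 5): e=[0,10,0] → ·  [on edge]
    (4,3)@(9, 7): e=[0,6,4] → ·  [on edge]
    (5,4)@(11, 9): e=[0,2,8] → ·  [on edge]
    (6,5)@(13, 11): e=[0,-2,12] → ·  [on edge]
  covered (0 px):
    · · · · · · ·
    · · · · · · ·
    · · · · · · ·
    · · · · · · ·
    · · · · · · ·
    · · · · · · ·
    · · · · · · ·
    · · · · · · ·
    · · · · · · ·
T2:
  2·area = 62
  edge (2, 14)→(0, 6): d=(-2,-8) top-left  bias=+0
  edge (0, 6)→(9, 11): d=(9,5) right/bottom  bias=-1
  edge (9, 11)→(2, 14): d=(-7,3) right/bottom  bias=-1
    (0,3)@(1, 7): e=[6,4,52] → #
    (1,3)@(3, 7): e=[22,-6,46] → ·
    (0,4)@(1, 9): e=[2,22,38] → #
    (1,4)@(3, 9): e=[18,12,32] → #
    (2,4)@(5, 9): e=[34,2,26] → #
    (3,4)@(7, 9): e=[50,-8,20] → ·
    (0,5)@(1, 11): e=[-2,40,24] → ·
    (1,5)@(3, 11): e=[14,30,18] → #
    (3,5)@(7, 11): e=[46,10,6] → #
    (4,5)@(9, 11): e=[62,0,0] → ·  [on edge]
    (1,6)@(3, 13): e=[10,48,4] → #
    (2,6)@(5, 13): e=[26,38,-2] → ·
  covered (8 px):
    · · · · · · ·
    · · · · · · ·
    · · · · · · ·
    # · · · · · ·
    # # # · · · ·
    · # # # · · ·
    · # · · · · ·
    · · · · · · ·
    · · · · · · ·
T3:
  2·area = 107  (B↔C swapped to make it positive)
  edge (12, 12)→(5, 16): d=(-7,4) right/bottom  bias=-1
  edge (5, 16)→(1, 3): d=(-4,-13) top-left  bias=+0
  edge (1, 3)→(12, 12): d=(11,9) right/bottom  bias=-1
    (0,1)@(1, 3): e=[107,0,0] → ·  [on edge]
    (1,2)@(3, 5): e=[85,18,4] → #
    (2,2)@(5, 5): e=[77,44,-14] → ·
    (1,3)@(3, 7): e=[71,10,26] → #
    (2,3)@(5, 7): e=[63,36,8] → #
    (3,3)@(7, 7): e=[55,62,-10] → ·
    (1,4)@(3, 9): e=[57,2,48] → #
    (3,4)@(7, 9): e=[41,54,12] → #
    (4,4)@(9, 9): e=[33,80,-6] → ·
    (1,5)@(3, 11): e=[43,-6,70] → ·
    (2,5)@(5, 11): e=[35,20,52] → #
    (4,5)@(9, 11): e=[19,72,16] → #
  covered (13 px):
    · · · · · · ·
    · · · · · · ·
    · # · · · · ·
    · # # · · · ·
    · # # # · · ·
    · · # # # · ·
    · · # # # · ·
    · · # · · · ·
    · · · · · · ·

Final: 36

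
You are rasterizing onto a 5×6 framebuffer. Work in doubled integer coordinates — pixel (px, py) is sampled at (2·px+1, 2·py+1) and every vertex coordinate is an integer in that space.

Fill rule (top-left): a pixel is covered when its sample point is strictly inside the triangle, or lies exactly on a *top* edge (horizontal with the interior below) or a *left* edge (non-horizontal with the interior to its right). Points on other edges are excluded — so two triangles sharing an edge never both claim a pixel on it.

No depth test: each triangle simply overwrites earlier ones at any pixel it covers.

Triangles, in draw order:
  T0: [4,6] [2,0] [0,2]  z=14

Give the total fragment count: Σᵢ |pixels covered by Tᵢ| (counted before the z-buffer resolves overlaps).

T0:
  2·area = 16  (B↔C swapped to make it positive)
  edge (4, 6)→(0, 2): d=(-4,-4) top-left  bias=+0
  edge (0, 2)→(2, 0): d=(2,-2) top-left  bias=+0
  edge (2, 0)→(4, 6): d=(2,6) right/bottom  bias=-1
    (0,0)@(1, 1): e=[8,0,8] → #  [on edge]
    (1,0)@(3, 1): e=[16,4,-4] → ·
    (0,1)@(1, 3): e=[0,4,12] → #  [on edge]
    (1,1)@(3, 3): e=[8,8,0] → ·  [on edge]
    (0,2)@(1, 5): e=[-8,8,16] → ·
    (1,2)@(3, 5): e=[0,12,4] → #  [on edge]
    (2,2)@(5, 5): e=[8,16,-8] → ·
    (1,3)@(3, 7): e=[-8,16,8] → ·
    (2,3)@(5, 7): e=[0,20,-4] → ·  [on edge]
    (2,4)@(5, 9): e=[-8,24,0] → ·  [on edge]
    (3,4)@(7, 9): e=[0,28,-12] → ·  [on edge]
    (4,5)@(9, 11): e=[0,36,-20] → ·  [on edge]
  covered (3 px):
    # · · · ·
    # · · · ·
    · # · · ·
    · · · · ·
    · · · · ·
    · · · · ·

Answer: 3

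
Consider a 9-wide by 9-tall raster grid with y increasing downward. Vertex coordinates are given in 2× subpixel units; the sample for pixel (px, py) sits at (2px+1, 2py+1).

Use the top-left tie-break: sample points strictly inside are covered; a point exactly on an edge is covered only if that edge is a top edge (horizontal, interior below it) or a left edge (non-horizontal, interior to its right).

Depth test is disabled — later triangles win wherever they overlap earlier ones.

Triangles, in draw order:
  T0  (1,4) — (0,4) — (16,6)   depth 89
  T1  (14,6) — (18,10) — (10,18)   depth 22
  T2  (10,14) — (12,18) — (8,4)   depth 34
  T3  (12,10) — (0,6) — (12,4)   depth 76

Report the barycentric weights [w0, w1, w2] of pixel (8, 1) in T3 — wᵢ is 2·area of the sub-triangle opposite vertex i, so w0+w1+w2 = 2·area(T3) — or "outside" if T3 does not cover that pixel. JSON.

T0:
  2·area = 2  (B↔C swapped to make it positive)
  edge (1, 4)→(16, 6): d=(15,2) right/bottom  bias=-1
  edge (16, 6)→(0, 4): d=(-16,-2) top-left  bias=+0
  edge (0, 4)→(1, 4): d=(1,0) top-left  bias=+0
  covered (0 px):
    . . . . . . . . .
    . . . . . . . . .
    . . . . . . . . .
    . . . . . . . . .
    . . . . . . . . .
    . . . . . . . . .
    . . . . . . . . .
    . . . . . . . . .
    . . . . . . . . .
T1:
  2·area = 64
  edge (14, 6)→(18, 10): d=(4,4) right/bottom  bias=-1
  edge (18, 10)→(10, 18): d=(-8,8) right/bottom  bias=-1
  edge (10, 18)→(14, 6): d=(4,-12) top-left  bias=+0
    (4,0)@(9, 1): e=[0,144,-80] → .  [on edge]
    (5,1)@(11, 3): e=[0,112,-48] → .  [on edge]
    (7,1)@(15, 3): e=[-16,80,0] → .  [on edge]
    (6,2)@(13, 5): e=[0,80,-16] → .  [on edge]
    (7,3)@(15, 7): e=[0,48,16] → .  [on edge]
    (6,4)@(13, 9): e=[16,48,0] → X  [on edge]
    (7,4)@(15, 9): e=[8,32,24] → X
    (8,4)@(17, 9): e=[0,16,48] → .  [on edge]
    (6,5)@(13, 11): e=[24,32,8] → X
    (8,5)@(17, 11): e=[8,0,56] → .  [on edge]
    (6,6)@(13, 13): e=[32,16,16] → X
    (7,6)@(15, 13): e=[24,0,40] → .  [on edge]
    (5,7)@(11, 15): e=[48,16,0] → X  [on edge]
    (6,7)@(13, 15): e=[40,0,24] → .  [on edge]
    (5,8)@(11, 17): e=[56,0,8] → .  [on edge]
  covered (6 px):
    . . . . . . . . .
    . . . . . . . . .
    . . . . . . . . .
    . . . . . . . . .
    . . . . . . X X .
    . . . . . . X X .
    . . . . . . X . .
    . . . . . X . . .
    . . . . . . . . .
T2:
  2·area = 12  (B↔C swapped to make it positive)
  edge (10, 14)→(8, 4): d=(-2,-10) top-left  bias=+0
  edge (8, 4)→(12, 18): d=(4,14) right/bottom  bias=-1
  edge (12, 18)→(10, 14): d=(-2,-4) top-left  bias=+0
    (4,4)@(9, 9): e=[0,6,6] → X  [on edge]
    (5,4)@(11, 9): e=[20,-22,14] → .
    (4,5)@(9, 11): e=[-4,14,2] → .
    (5,7)@(11, 15): e=[8,2,2] → X
    (6,7)@(13, 15): e=[28,-26,10] → .
    (5,8)@(11, 17): e=[4,10,-2] → .
  covered (2 px):
    . . . . . . . . .
    . . . . . . . . .
    . . . . . . . . .
    . . . . . . . . .
    . . . . X . . . .
    . . . . . . . . .
    . . . . . . . . .
    . . . . . X . . .
    . . . . . . . . .
T3:
  2·area = 72
  edge (12, 10)→(0, 6): d=(-12,-4) top-left  bias=+0
  edge (0, 6)→(12, 4): d=(12,-2) top-left  bias=+0
  edge (12, 4)→(12, 10): d=(0,6) right/bottom  bias=-1
    (3,2)@(7, 5): e=[40,2,30] → X
    (4,2)@(9, 5): e=[48,6,18] → X
    (5,2)@(11, 5): e=[56,10,6] → X
    (6,2)@(13, 5): e=[64,14,-6] → .
    (1,3)@(3, 7): e=[0,18,54] → X  [on edge]
    (2,3)@(5, 7): e=[8,22,42] → X
    (6,3)@(13, 7): e=[40,38,-6] → .
    (1,4)@(3, 9): e=[-24,42,54] → .
    (2,4)@(5, 9): e=[-16,46,42] → .
    (3,4)@(7, 9): e=[-8,50,30] → .
    (4,4)@(9, 9): e=[0,54,18] → X  [on edge]
    (6,4)@(13, 9): e=[16,62,-6] → .
    (7,5)@(15, 11): e=[0,90,-18] → .  [on edge]
  covered (10 px):
    . . . . . . . . .
    . . . . . . . . .
    . . . X X X . . .
    . X X X X X . . .
    . . . . X X . . .
    . . . . . . . . .
    . . . . . . . . .
    . . . . . . . . .
    . . . . . . . . .

Result: "outside"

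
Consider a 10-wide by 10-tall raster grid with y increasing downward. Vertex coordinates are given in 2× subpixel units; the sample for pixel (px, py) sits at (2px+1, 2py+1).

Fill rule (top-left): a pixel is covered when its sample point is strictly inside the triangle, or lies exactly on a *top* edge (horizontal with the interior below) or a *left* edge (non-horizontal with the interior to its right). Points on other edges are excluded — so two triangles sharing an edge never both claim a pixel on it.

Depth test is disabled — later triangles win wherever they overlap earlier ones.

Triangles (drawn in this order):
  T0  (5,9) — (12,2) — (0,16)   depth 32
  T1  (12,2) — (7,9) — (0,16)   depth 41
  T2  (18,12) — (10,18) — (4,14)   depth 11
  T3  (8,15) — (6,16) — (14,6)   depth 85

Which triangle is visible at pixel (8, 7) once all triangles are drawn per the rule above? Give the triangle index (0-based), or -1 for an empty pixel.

T0:
  2·area = 14
  edge (5, 9)→(12, 2): d=(7,-7) top-left  bias=+0
  edge (12, 2)→(0, 16): d=(-12,14) right/bottom  bias=-1
  edge (0, 16)→(5, 9): d=(5,-7) top-left  bias=+0
    (6,0)@(13, 1): e=[0,-2,16] → ·  [on edge]
    (5,1)@(11, 3): e=[0,2,12] → #  [on edge]
    (6,1)@(13, 3): e=[14,-26,26] → ·
    (4,2)@(9, 5): e=[0,6,8] → #  [on edge]
    (5,2)@(11, 5): e=[14,-22,22] → ·
    (3,3)@(7, 7): e=[0,10,4] → #  [on edge]
    (4,3)@(9, 7): e=[14,-18,18] → ·
    (2,4)@(5, 9): e=[0,14,0] → #  [on edge]
    (3,4)@(7, 9): e=[14,-14,14] → ·
    (1,5)@(3, 11): e=[0,18,-4] → ·  [on edge]
    (2,5)@(5, 11): e=[14,-10,10] → ·
    (0,6)@(1, 13): e=[0,22,-8] → ·  [on edge]
  covered (4 px):
    · · · · · · · · · ·
    · · · · · # · · · ·
    · · · · # · · · · ·
    · · · # · · · · · ·
    · · # · · · · · · ·
    · · · · · · · · · ·
    · · · · · · · · · ·
    · · · · · · · · · ·
    · · · · · · · · · ·
    · · · · · · · · · ·
T1:
  2·area = 14
  edge (12, 2)→(7, 9): d=(-5,7) right/bottom  bias=-1
  edge (7, 9)→(0, 16): d=(-7,7) right/bottom  bias=-1
  edge (0, 16)→(12, 2): d=(12,-14) top-left  bias=+0
    (7,0)@(15, 1): e=[-16,0,30] → ·  [on edge]
    (6,1)@(13, 3): e=[-12,0,26] → ·  [on edge]
    (5,2)@(11, 5): e=[-8,0,22] → ·  [on edge]
    (4,3)@(9, 7): e=[-4,0,18] → ·  [on edge]
    (3,4)@(7, 9): e=[0,0,14] → ·  [on edge]
    (2,5)@(5, 11): e=[4,0,10] → ·  [on edge]
    (1,6)@(3, 13): e=[8,0,6] → ·  [on edge]
    (0,7)@(1, 15): e=[12,0,2] → ·  [on edge]
  covered (0 px):
    · · · · · · · · · ·
    · · · · · · · · · ·
    · · · · · · · · · ·
    · · · · · · · · · ·
    · · · · · · · · · ·
    · · · · · · · · · ·
    · · · · · · · · · ·
    · · · · · · · · · ·
    · · · · · · · · · ·
    · · · · · · · · · ·
T2:
  2·area = 68
  edge (18, 12)→(10, 18): d=(-8,6) right/bottom  bias=-1
  edge (10, 18)→(4, 14): d=(-6,-4) top-left  bias=+0
  edge (4, 14)→(18, 12): d=(14,-2) top-left  bias=+0
    (5,6)@(11, 13): e=[34,34,0] → #  [on edge]
    (6,6)@(13, 13): e=[22,42,4] → #
    (7,6)@(15, 13): e=[10,50,8] → #
    (8,6)@(17, 13): e=[-2,58,12] → ·
    (3,7)@(7, 15): e=[42,6,20] → #
    (4,7)@(9, 15): e=[30,14,24] → #
    (7,7)@(15, 15): e=[-6,38,36] → ·
    (3,8)@(7, 17): e=[26,-6,48] → ·
    (4,8)@(9, 17): e=[14,2,52] → #
    (6,8)@(13, 17): e=[-10,18,60] → ·
    (4,9)@(9, 19): e=[-2,-10,80] → ·
    (5,9)@(11, 19): e=[-14,-2,84] → ·
  covered (9 px):
    · · · · · · · · · ·
    · · · · · · · · · ·
    · · · · · · · · · ·
    · · · · · · · · · ·
    · · · · · · · · · ·
    · · · · · · · · · ·
    · · · · · # # # · ·
    · · · # # # # · · ·
    · · · · # # · · · ·
    · · · · · · · · · ·
T3:
  2·area = 12
  edge (8, 15)→(6, 16): d=(-2,1) right/bottom  bias=-1
  edge (6, 16)→(14, 6): d=(8,-10) top-left  bias=+0
  edge (14, 6)→(8, 15): d=(-6,9) right/bottom  bias=-1
    (4,6)@(9, 13): e=[3,6,3] → #
    (5,6)@(11, 13): e=[1,26,-15] → ·
    (3,7)@(7, 15): e=[1,2,9] → #
    (4,7)@(9, 15): e=[-1,22,-9] → ·
    (3,8)@(7, 17): e=[-3,18,-3] → ·
  covered (2 px):
    · · · · · · · · · ·
    · · · · · · · · · ·
    · · · · · · · · · ·
    · · · · · · · · · ·
    · · · · · · · · · ·
    · · · · · · · · · ·
    · · · · # · · · · ·
    · · · # · · · · · ·
    · · · · · · · · · ·
    · · · · · · · · · ·

Z-buffer (winner per pixel, '.' = empty):
  . . . . . . . . . .
  . . . . . 0 . . . .
  . . . . 0 . . . . .
  . . . 0 . . . . . .
  . . 0 . . . . . . .
  . . . . . . . . . .
  . . . . 3 2 2 2 . .
  . . . 3 2 2 2 . . .
  . . . . 2 2 . . . .
  . . . . . . . . . .

Result: -1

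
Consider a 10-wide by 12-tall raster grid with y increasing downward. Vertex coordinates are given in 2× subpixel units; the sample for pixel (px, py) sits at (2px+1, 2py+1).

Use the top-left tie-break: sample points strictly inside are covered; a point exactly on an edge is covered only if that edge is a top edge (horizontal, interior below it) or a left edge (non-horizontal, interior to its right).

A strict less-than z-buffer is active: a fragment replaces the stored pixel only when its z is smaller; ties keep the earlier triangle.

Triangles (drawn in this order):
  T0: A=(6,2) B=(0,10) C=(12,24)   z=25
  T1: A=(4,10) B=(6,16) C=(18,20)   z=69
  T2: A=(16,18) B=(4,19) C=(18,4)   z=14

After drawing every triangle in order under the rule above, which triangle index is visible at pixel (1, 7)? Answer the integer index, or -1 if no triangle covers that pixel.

T0:
  2·area = 180  (B↔C swapped to make it positive)
  edge (6, 2)→(12, 24): d=(6,22) right/bottom  bias=-1
  edge (12, 24)→(0, 10): d=(-12,-14) top-left  bias=+0
  edge (0, 10)→(6, 2): d=(6,-8) top-left  bias=+0
    (2,2)@(5, 5): e=[40,130,10] → X
    (3,2)@(7, 5): e=[-4,158,26] → .
    (1,3)@(3, 7): e=[96,78,6] → X
    (3,3)@(7, 7): e=[8,134,38] → X
    (4,3)@(9, 7): e=[-36,162,54] → .
    (0,4)@(1, 9): e=[152,26,2] → X
    (4,4)@(9, 9): e=[-24,138,66] → .
    (0,5)@(1, 11): e=[164,2,14] → X
    (4,5)@(9, 11): e=[-12,114,78] → .
    (0,6)@(1, 13): e=[176,-22,26] → .
    (1,6)@(3, 13): e=[132,6,42] → X
    (4,6)@(9, 13): e=[0,90,90] → .  [on edge]
  covered (22 px):
    . . . . . . . . . .
    . . . . . . . . . .
    . . X . . . . . . .
    . X X X . . . . . .
    X X X X . . . . . .
    X X X X . . . . . .
    . X X X . . . . . .
    . . X X X . . . . .
    . . . X X . . . . .
    . . . . X . . . . .
    . . . . . X . . . .
    . . . . . . . . . .
T1:
  2·area = 64  (B↔C swapped to make it positive)
  edge (4, 10)→(18, 20): d=(14,10) right/bottom  bias=-1
  edge (18, 20)→(6, 16): d=(-12,-4) top-left  bias=+0
  edge (6, 16)→(4, 10): d=(-2,-6) top-left  bias=+0
    (0,0)@(1, 1): e=[-96,160,0] → .  [on edge]
    (1,3)@(3, 7): e=[-32,96,0] → .  [on edge]
    (2,5)@(5, 11): e=[4,56,4] → X
    (3,5)@(7, 11): e=[-16,64,16] → .
    (2,6)@(5, 13): e=[32,32,0] → X  [on edge]
    (3,6)@(7, 13): e=[12,40,12] → X
    (4,6)@(9, 13): e=[-8,48,24] → .
    (1,7)@(3, 15): e=[80,0,-16] → .  [on edge]
    (2,7)@(5, 15): e=[60,8,-4] → .
    (3,7)@(7, 15): e=[40,16,8] → X
    (4,7)@(9, 15): e=[20,24,20] → X
    (5,7)@(11, 15): e=[0,32,32] → .  [on edge]
    (4,8)@(9, 17): e=[48,0,16] → X  [on edge]
    (3,9)@(7, 19): e=[96,-32,0] → .  [on edge]
    (7,9)@(15, 19): e=[16,0,48] → X  [on edge]
  covered (9 px):
    . . . . . . . . . .
    . . . . . . . . . .
    . . . . . . . . . .
    . . . . . . . . . .
    . . . . . . . . . .
    . . X . . . . . . .
    . . X X . . . . . .
    . . . X X . . . . .
    . . . . X X X . . .
    . . . . . . . X . .
    . . . . . . . . . .
    . . . . . . . . . .
T2:
  2·area = 166
  edge (16, 18)→(4, 19): d=(-12,1) right/bottom  bias=-1
  edge (4, 19)→(18, 4): d=(14,-15) top-left  bias=+0
  edge (18, 4)→(16, 18): d=(-2,14) right/bottom  bias=-1
    (8,3)@(17, 7): e=[131,27,8] → X
    (9,3)@(19, 7): e=[129,57,-20] → .
    (7,4)@(15, 9): e=[109,25,32] → X
    (9,4)@(19, 9): e=[105,85,-24] → .
    (6,5)@(13, 11): e=[87,23,56] → X
    (8,5)@(17, 11): e=[83,83,0] → .  [on edge]
    (5,6)@(11, 13): e=[65,21,80] → X
    (8,6)@(17, 13): e=[59,111,-4] → .
    (4,7)@(9, 15): e=[43,19,104] → X
    (8,7)@(17, 15): e=[35,139,-8] → .
    (3,8)@(7, 17): e=[21,17,128] → X
    (8,8)@(17, 17): e=[11,167,-12] → .
  covered (17 px):
    . . . . . . . . . .
    . . . . . . . . . .
    . . . . . . . . . .
    . . . . . . . . X .
    . . . . . . . X X .
    . . . . . . X X . .
    . . . . . X X X . .
    . . . . X X X X . .
    . . . X X X X X . .
    . . . . . . . . . .
    . . . . . . . . . .
    . . . . . . . . . .

Z-buffer (winner per pixel, '.' = empty):
  . . . . . . . . . .
  . . . . . . . . . .
  . . 0 . . . . . . .
  . 0 0 0 . . . . 2 .
  0 0 0 0 . . . 2 2 .
  0 0 0 0 . . 2 2 . .
  . 0 0 0 . 2 2 2 . .
  . . 0 0 2 2 2 2 . .
  . . . 2 2 2 2 2 . .
  . . . . 0 . . 1 . .
  . . . . . 0 . . . .
  . . . . . . . . . .

Answer: -1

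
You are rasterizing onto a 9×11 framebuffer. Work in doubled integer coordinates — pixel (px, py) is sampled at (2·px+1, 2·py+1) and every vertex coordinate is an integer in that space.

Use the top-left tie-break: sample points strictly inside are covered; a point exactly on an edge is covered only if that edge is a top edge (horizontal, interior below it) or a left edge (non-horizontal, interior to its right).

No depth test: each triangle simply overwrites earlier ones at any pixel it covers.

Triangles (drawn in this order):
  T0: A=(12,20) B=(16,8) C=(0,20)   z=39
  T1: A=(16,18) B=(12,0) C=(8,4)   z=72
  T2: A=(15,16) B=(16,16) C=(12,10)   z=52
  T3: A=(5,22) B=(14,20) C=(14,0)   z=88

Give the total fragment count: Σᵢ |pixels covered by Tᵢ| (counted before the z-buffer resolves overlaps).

T0:
  2·area = 144  (B↔C swapped to make it positive)
  edge (12, 20)→(0, 20): d=(-12,0) right/bottom  bias=-1
  edge (0, 20)→(16, 8): d=(16,-12) top-left  bias=+0
  edge (16, 8)→(12, 20): d=(-4,12) right/bottom  bias=-1
    (8,2)@(17, 5): e=[180,-36,0] → ·  [on edge]
    (7,4)@(15, 9): e=[132,4,8] → #
    (8,4)@(17, 9): e=[132,28,-16] → ·
    (6,5)@(13, 11): e=[108,12,24] → #
    (7,5)@(15, 11): e=[108,36,0] → ·  [on edge]
    (5,6)@(11, 13): e=[84,20,40] → #
    (7,6)@(15, 13): e=[84,68,-8] → ·
    (3,7)@(7, 15): e=[60,4,80] → #
    (4,7)@(9, 15): e=[60,28,56] → #
    (7,7)@(15, 15): e=[60,100,-16] → ·
    (2,8)@(5, 17): e=[36,12,96] → #
    (6,8)@(13, 17): e=[36,108,0] → ·  [on edge]
  covered (17 px):
    · · · · · · · · ·
    · · · · · · · · ·
    · · · · · · · · ·
    · · · · · · · · ·
    · · · · · · · # ·
    · · · · · · # · ·
    · · · · · # # · ·
    · · · # # # # · ·
    · · # # # # · · ·
    · # # # # # · · ·
    · · · · · · · · ·
T1:
  2·area = 88  (B↔C swapped to make it positive)
  edge (16, 18)→(8, 4): d=(-8,-14) top-left  bias=+0
  edge (8, 4)→(12, 0): d=(4,-4) top-left  bias=+0
  edge (12, 0)→(16, 18): d=(4,18) right/bottom  bias=-1
    (5,0)@(11, 1): e=[66,0,22] → #  [on edge]
    (6,0)@(13, 1): e=[94,8,-14] → ·
    (4,1)@(9, 3): e=[22,0,66] → #  [on edge]
    (6,1)@(13, 3): e=[78,16,-6] → ·
    (3,2)@(7, 5): e=[-22,0,110] → ·  [on edge]
    (4,2)@(9, 5): e=[6,8,74] → #
    (6,2)@(13, 5): e=[62,24,2] → #
    (7,2)@(15, 5): e=[90,32,-34] → ·
    (2,3)@(5, 7): e=[-66,0,154] → ·  [on edge]
    (4,3)@(9, 7): e=[-10,16,82] → ·
    (5,3)@(11, 7): e=[18,24,46] → #
    (7,3)@(15, 7): e=[74,40,-26] → ·
    (1,4)@(3, 9): e=[-110,0,198] → ·  [on edge]
    (0,5)@(1, 11): e=[-154,0,242] → ·  [on edge]
  covered (12 px):
    · · · · · # · · ·
    · · · · # # · · ·
    · · · · # # # · ·
    · · · · · # # · ·
    · · · · · # # · ·
    · · · · · · # · ·
    · · · · · · · · ·
    · · · · · · · # ·
    · · · · · · · · ·
    · · · · · · · · ·
    · · · · · · · · ·
T2:
  2·area = 6  (B↔C swapped to make it positive)
  edge (15, 16)→(12, 10): d=(-3,-6) top-left  bias=+0
  edge (12, 10)→(16, 16): d=(4,6) right/bottom  bias=-1
  edge (16, 16)→(15, 16): d=(-1,0) right/bottom  bias=-1
    (7,7)@(15, 15): e=[3,2,1] → #
    (8,7)@(17, 15): e=[15,-10,1] → ·
    (7,8)@(15, 17): e=[-3,10,-1] → ·
  covered (1 px):
    · · · · · · · · ·
    · · · · · · · · ·
    · · · · · · · · ·
    · · · · · · · · ·
    · · · · · · · · ·
    · · · · · · · · ·
    · · · · · · · · ·
    · · · · · · · # ·
    · · · · · · · · ·
    · · · · · · · · ·
    · · · · · · · · ·
T3:
  2·area = 180  (B↔C swapped to make it positive)
  edge (5, 22)→(14, 0): d=(9,-22) top-left  bias=+0
  edge (14, 0)→(14, 20): d=(0,20) right/bottom  bias=-1
  edge (14, 20)→(5, 22): d=(-9,2) right/bottom  bias=-1
    (6,1)@(13, 3): e=[5,20,155] → #
    (7,1)@(15, 3): e=[49,-20,151] → ·
    (6,2)@(13, 5): e=[23,20,137] → #
    (7,2)@(15, 5): e=[67,-20,133] → ·
    (6,3)@(13, 7): e=[41,20,119] → #
    (7,3)@(15, 7): e=[85,-20,115] → ·
    (5,4)@(11, 9): e=[15,60,105] → #
    (7,4)@(15, 9): e=[103,-20,97] → ·
    (5,5)@(11, 11): e=[33,60,87] → #
    (7,5)@(15, 11): e=[121,-20,79] → ·
    (4,6)@(9, 13): e=[7,100,73] → #
    (7,6)@(15, 13): e=[139,-20,61] → ·
  covered (22 px):
    · · · · · · · · ·
    · · · · · · # · ·
    · · · · · · # · ·
    · · · · · · # · ·
    · · · · · # # · ·
    · · · · · # # · ·
    · · · · # # # · ·
    · · · · # # # · ·
    · · · · # # # · ·
    · · · # # # # · ·
    · · · # # · · · ·

Result: 52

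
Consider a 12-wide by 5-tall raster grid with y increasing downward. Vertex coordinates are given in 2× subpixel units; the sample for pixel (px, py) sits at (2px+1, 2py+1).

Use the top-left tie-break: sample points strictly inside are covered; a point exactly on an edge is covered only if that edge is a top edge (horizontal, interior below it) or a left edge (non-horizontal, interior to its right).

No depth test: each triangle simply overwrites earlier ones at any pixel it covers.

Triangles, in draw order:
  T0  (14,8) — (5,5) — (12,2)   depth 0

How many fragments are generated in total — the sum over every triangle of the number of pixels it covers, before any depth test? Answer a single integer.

T0:
  2·area = 48
  edge (14, 8)→(5, 5): d=(-9,-3) top-left  bias=+0
  edge (5, 5)→(12, 2): d=(7,-3) top-left  bias=+0
  edge (12, 2)→(14, 8): d=(2,6) right/bottom  bias=-1
    (5,1)@(11, 3): e=[36,4,8] → #
    (6,1)@(13, 3): e=[42,10,-4] → ·
    (2,2)@(5, 5): e=[0,0,48] → #  [on edge]
    (3,2)@(7, 5): e=[6,6,36] → #
    (4,2)@(9, 5): e=[12,12,24] → #
    (6,2)@(13, 5): e=[24,24,0] → ·  [on edge]
    (2,3)@(5, 7): e=[-18,14,52] → ·
    (3,3)@(7, 7): e=[-12,20,40] → ·
    (4,3)@(9, 7): e=[-6,26,28] → ·
    (5,3)@(11, 7): e=[0,32,16] → #  [on edge]
    (6,3)@(13, 7): e=[6,38,4] → #
    (7,3)@(15, 7): e=[12,44,-8] → ·
    (8,4)@(17, 9): e=[0,64,-16] → ·  [on edge]
  covered (7 px):
    · · · · · · · · · · · ·
    · · · · · # · · · · · ·
    · · # # # # · · · · · ·
    · · · · · # # · · · · ·
    · · · · · · · · · · · ·

Answer: 7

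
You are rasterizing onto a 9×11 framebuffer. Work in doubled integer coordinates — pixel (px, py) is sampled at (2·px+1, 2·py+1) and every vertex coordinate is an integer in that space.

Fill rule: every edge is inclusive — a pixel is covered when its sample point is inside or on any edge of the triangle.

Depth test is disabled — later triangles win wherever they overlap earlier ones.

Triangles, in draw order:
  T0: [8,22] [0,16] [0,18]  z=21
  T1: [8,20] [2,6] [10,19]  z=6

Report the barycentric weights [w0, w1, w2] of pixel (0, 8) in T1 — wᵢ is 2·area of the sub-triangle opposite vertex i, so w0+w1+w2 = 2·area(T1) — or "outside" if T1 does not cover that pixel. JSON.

T0:
  2·area = 16  (B↔C swapped to make it positive)
  edge (8, 22)→(0, 18): d=(-8,-4) inclusive
  edge (0, 18)→(0, 16): d=(0,-2) inclusive
  edge (0, 16)→(8, 22): d=(8,6) inclusive
    (0,8)@(1, 17): e=[12,2,2] → X
    (1,8)@(3, 17): e=[20,6,-10] → .
    (0,9)@(1, 19): e=[-4,2,18] → .
    (1,9)@(3, 19): e=[4,6,6] → X
    (2,9)@(5, 19): e=[12,10,-6] → .
    (1,10)@(3, 21): e=[-12,6,22] → .
  covered (2 px):
    . . . . . . . . .
    . . . . . . . . .
    . . . . . . . . .
    . . . . . . . . .
    . . . . . . . . .
    . . . . . . . . .
    . . . . . . . . .
    . . . . . . . . .
    X . . . . . . . .
    . X . . . . . . .
    . . . . . . . . .
T1:
  2·area = 34
  edge (8, 20)→(2, 6): d=(-6,-14) inclusive
  edge (2, 6)→(10, 19): d=(8,13) inclusive
  edge (10, 19)→(8, 20): d=(-2,1) inclusive
    (2,5)@(5, 11): e=[12,1,21] → X
    (3,5)@(7, 11): e=[40,-25,19] → .
    (2,6)@(5, 13): e=[0,17,17] → X  [on edge]
    (3,6)@(7, 13): e=[28,-9,15] → .
    (2,7)@(5, 15): e=[-12,33,13] → .
    (3,7)@(7, 15): e=[16,7,11] → X
    (4,7)@(9, 15): e=[44,-19,9] → .
    (3,8)@(7, 17): e=[4,23,7] → X
    (4,8)@(9, 17): e=[32,-3,5] → .
    (3,9)@(7, 19): e=[-8,39,3] → .
    (4,9)@(9, 19): e=[20,13,1] → X
    (5,9)@(11, 19): e=[48,-13,-1] → .
  covered (5 px):
    . . . . . . . . .
    . . . . . . . . .
    . . . . . . . . .
    . . . . . . . . .
    . . . . . . . . .
    . . X . . . . . .
    . . X . . . . . .
    . . . X . . . . .
    . . . X . . . . .
    . . . . X . . . .
    . . . . . . . . .

Result: "outside"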